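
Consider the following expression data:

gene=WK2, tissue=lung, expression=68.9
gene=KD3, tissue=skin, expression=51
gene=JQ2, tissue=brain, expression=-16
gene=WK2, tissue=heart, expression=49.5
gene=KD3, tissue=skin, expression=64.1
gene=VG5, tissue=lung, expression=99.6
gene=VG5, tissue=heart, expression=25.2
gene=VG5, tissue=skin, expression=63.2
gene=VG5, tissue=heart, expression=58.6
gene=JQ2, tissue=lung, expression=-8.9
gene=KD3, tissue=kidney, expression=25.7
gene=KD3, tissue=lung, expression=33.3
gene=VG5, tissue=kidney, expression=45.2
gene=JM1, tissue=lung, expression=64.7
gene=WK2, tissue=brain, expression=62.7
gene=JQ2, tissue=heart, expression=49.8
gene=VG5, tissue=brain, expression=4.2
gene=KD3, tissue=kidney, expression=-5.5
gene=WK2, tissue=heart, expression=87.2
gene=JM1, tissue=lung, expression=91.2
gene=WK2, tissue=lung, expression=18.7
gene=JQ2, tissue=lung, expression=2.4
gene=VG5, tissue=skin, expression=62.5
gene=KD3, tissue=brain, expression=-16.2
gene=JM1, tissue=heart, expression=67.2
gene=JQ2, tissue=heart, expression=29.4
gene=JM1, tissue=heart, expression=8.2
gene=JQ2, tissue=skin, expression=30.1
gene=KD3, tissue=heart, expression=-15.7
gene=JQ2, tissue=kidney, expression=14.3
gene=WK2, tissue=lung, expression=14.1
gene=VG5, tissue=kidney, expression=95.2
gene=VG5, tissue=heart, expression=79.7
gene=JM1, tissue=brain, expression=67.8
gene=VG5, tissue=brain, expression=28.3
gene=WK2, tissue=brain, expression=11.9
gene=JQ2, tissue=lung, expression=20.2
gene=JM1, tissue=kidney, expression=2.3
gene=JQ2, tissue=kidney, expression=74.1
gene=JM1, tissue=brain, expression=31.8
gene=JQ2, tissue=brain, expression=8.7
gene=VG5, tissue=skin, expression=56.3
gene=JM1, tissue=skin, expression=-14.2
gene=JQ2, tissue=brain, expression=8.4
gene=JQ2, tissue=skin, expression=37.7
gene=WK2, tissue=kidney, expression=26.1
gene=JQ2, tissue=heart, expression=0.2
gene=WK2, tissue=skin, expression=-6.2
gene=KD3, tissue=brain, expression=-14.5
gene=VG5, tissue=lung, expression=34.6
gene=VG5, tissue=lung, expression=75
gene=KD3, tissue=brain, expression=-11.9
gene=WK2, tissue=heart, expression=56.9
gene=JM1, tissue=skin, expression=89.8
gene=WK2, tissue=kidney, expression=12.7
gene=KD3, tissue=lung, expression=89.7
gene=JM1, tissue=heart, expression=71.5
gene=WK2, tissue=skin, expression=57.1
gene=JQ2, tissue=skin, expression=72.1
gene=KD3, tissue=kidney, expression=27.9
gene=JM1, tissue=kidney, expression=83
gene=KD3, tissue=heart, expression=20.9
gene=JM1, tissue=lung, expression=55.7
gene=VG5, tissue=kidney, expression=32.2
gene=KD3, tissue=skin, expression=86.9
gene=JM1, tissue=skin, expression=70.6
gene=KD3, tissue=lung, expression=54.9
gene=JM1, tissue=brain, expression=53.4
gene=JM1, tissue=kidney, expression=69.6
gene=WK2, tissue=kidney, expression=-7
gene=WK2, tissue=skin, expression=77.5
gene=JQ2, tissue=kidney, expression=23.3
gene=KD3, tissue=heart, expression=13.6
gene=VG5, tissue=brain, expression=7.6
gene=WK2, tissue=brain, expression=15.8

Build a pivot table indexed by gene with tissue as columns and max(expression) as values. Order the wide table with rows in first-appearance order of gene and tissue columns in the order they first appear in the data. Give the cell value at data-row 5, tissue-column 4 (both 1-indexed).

71.5

With rows in first-appearance order of gene, row 5 is gene=JM1. tissue columns in first-appearance order: lung, skin, brain, heart, kidney; column 4 is heart.
Long rows with gene=JM1, tissue=heart: max(67.2, 8.2, 71.5) = 71.5.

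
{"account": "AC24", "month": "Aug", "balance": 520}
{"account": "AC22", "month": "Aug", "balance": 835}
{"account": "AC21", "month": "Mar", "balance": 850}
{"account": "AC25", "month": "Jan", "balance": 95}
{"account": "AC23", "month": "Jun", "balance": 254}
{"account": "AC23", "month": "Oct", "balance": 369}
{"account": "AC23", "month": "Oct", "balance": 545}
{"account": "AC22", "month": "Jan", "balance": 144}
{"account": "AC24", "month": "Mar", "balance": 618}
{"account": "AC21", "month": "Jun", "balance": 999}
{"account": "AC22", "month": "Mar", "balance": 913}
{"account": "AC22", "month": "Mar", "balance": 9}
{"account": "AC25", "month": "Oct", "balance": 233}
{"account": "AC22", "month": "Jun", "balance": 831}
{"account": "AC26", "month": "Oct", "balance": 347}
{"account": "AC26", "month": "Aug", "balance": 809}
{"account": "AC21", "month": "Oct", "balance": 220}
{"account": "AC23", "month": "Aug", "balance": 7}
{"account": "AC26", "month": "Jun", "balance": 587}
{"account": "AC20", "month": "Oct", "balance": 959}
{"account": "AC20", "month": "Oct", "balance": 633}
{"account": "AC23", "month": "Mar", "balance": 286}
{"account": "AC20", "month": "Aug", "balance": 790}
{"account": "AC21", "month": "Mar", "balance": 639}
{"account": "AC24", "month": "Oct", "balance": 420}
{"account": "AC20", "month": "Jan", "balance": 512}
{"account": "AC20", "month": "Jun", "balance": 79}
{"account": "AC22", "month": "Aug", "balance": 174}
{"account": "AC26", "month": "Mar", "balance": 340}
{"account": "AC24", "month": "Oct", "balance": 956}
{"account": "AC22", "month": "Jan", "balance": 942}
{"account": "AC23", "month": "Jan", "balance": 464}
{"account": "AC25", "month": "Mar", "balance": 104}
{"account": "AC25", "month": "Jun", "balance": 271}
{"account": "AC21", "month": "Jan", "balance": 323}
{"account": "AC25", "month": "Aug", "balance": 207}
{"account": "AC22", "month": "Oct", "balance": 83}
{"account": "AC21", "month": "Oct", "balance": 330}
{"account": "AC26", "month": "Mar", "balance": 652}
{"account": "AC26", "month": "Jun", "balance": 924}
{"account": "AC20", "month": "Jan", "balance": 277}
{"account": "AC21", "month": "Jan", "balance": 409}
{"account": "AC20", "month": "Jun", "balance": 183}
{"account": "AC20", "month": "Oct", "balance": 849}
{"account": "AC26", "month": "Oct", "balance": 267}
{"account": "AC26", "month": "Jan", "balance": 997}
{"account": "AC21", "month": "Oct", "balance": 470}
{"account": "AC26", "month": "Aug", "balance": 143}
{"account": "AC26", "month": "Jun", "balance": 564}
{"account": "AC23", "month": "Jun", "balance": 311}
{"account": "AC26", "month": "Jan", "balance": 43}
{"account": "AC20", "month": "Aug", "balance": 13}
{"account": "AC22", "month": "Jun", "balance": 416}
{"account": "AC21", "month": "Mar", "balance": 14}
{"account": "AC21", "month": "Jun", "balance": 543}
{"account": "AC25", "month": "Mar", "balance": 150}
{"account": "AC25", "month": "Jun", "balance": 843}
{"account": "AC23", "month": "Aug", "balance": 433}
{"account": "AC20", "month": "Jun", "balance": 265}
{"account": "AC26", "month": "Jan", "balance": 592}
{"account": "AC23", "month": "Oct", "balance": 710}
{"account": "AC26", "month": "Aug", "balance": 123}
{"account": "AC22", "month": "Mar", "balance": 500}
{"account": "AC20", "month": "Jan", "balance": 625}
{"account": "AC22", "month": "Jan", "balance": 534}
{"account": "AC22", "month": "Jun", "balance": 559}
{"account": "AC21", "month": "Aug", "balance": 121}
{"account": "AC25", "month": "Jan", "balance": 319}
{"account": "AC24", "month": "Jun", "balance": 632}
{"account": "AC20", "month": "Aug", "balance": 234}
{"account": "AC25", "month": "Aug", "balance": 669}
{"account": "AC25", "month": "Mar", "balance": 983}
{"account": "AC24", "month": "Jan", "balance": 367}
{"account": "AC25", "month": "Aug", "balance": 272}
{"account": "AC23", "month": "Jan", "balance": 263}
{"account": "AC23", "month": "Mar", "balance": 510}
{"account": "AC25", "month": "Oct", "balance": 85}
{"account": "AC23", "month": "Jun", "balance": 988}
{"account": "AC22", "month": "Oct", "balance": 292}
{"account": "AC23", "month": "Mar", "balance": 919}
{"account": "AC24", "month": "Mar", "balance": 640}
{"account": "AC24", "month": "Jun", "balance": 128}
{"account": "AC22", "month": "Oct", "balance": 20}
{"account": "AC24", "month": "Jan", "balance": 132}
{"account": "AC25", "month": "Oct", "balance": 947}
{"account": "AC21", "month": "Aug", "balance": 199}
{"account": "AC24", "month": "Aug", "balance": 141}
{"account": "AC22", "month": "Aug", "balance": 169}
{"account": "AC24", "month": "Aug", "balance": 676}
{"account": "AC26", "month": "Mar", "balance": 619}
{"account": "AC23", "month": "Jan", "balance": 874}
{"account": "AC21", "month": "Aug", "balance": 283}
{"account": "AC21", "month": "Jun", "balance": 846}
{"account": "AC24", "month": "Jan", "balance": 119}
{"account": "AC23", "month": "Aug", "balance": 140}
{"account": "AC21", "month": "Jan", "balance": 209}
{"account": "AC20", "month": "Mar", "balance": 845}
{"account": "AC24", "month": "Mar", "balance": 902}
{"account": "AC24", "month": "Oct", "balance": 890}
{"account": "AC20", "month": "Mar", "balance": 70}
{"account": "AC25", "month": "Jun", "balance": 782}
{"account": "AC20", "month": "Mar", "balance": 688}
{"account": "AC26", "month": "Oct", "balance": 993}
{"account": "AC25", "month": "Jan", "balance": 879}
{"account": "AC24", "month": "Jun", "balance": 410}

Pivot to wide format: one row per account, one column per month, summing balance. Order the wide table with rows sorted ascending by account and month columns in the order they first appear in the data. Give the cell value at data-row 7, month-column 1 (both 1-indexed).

With rows sorted ascending by account, row 7 is account=AC26. month columns in first-appearance order: Aug, Mar, Jan, Jun, Oct; column 1 is Aug.
Long rows with account=AC26, month=Aug: 809 + 143 + 123 = 1075.

1075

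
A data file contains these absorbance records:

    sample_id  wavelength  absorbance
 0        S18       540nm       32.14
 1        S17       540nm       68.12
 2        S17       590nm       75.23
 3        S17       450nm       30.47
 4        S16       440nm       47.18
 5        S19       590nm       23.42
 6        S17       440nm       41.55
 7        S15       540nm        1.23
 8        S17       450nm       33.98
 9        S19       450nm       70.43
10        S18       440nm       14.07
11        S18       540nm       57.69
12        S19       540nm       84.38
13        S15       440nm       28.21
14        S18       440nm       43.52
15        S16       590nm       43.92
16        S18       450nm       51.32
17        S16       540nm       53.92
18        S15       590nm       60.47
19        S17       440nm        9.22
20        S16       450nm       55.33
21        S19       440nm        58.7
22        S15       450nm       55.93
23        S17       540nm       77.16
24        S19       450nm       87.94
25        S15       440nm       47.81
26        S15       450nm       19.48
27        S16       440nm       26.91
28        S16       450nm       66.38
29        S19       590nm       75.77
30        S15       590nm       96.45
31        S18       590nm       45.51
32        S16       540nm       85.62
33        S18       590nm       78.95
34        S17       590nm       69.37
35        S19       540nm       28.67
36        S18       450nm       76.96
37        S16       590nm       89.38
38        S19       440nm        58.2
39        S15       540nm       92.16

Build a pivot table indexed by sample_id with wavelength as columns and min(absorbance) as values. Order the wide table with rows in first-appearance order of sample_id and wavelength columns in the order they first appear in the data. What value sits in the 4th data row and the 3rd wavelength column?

With rows in first-appearance order of sample_id, row 4 is sample_id=S19. wavelength columns in first-appearance order: 540nm, 590nm, 450nm, 440nm; column 3 is 450nm.
Long rows with sample_id=S19, wavelength=450nm: min(70.43, 87.94) = 70.43.

70.43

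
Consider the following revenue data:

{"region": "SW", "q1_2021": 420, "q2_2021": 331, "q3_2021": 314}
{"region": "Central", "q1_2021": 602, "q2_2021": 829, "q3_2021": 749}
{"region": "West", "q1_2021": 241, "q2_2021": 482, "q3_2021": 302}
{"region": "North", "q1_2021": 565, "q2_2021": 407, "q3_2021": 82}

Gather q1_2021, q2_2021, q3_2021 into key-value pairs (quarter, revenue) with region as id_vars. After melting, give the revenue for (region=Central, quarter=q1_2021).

Unpivoting turns each (region, wide-column) pair into one long row.
The wide cell at row Central, column q1_2021 holds 602, so the long row (Central, q1_2021) has revenue=602.

602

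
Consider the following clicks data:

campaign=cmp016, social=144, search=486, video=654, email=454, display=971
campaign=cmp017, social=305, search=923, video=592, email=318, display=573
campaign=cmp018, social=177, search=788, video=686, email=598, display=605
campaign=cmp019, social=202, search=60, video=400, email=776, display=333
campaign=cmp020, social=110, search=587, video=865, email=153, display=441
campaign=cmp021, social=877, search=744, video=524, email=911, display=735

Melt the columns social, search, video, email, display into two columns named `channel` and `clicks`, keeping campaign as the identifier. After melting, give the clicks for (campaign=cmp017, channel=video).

592

Unpivoting turns each (campaign, wide-column) pair into one long row.
The wide cell at row cmp017, column video holds 592, so the long row (cmp017, video) has clicks=592.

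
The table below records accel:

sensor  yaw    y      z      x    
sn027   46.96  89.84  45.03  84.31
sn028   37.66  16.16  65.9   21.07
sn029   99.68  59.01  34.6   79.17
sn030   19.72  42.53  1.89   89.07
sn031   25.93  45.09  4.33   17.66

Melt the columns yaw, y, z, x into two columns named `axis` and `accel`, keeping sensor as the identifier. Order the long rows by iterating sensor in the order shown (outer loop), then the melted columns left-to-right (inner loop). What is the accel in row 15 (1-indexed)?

1.89

20 rows total (5 × 4). Row 15: index ⌊(15-1)/4⌋ = 3 into sensor → sn030; (15-1) mod 4 = 2 into the melted columns → z.
So row 15 is (sn030, z, 1.89); accel = 1.89.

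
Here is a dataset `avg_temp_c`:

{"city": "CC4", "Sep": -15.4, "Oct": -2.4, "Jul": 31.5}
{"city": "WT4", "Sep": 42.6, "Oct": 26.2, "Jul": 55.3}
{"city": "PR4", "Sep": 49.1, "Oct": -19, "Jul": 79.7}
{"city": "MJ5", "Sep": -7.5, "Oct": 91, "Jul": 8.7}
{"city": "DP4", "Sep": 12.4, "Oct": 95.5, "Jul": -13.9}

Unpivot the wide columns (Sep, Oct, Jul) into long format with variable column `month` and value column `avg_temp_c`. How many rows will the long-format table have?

15

5 city values × 3 melted columns = 15 rows.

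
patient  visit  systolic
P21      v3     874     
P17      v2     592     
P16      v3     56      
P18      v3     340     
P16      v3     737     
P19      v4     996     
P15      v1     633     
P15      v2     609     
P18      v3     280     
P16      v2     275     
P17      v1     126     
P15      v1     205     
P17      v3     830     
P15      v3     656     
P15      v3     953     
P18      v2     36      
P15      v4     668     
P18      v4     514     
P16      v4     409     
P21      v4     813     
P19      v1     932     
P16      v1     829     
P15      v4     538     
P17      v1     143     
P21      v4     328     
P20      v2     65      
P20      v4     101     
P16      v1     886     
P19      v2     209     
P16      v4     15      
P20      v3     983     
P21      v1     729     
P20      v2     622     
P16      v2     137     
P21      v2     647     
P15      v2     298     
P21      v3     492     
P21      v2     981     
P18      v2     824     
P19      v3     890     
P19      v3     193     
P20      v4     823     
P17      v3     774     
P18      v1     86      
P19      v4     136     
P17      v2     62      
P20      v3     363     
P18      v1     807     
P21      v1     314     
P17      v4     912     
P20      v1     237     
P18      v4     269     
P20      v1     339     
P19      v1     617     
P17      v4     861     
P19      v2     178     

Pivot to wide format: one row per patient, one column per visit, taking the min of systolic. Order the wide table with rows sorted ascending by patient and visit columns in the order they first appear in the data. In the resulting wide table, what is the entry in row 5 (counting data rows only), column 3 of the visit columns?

136

With rows sorted ascending by patient, row 5 is patient=P19. visit columns in first-appearance order: v3, v2, v4, v1; column 3 is v4.
Long rows with patient=P19, visit=v4: min(996, 136) = 136.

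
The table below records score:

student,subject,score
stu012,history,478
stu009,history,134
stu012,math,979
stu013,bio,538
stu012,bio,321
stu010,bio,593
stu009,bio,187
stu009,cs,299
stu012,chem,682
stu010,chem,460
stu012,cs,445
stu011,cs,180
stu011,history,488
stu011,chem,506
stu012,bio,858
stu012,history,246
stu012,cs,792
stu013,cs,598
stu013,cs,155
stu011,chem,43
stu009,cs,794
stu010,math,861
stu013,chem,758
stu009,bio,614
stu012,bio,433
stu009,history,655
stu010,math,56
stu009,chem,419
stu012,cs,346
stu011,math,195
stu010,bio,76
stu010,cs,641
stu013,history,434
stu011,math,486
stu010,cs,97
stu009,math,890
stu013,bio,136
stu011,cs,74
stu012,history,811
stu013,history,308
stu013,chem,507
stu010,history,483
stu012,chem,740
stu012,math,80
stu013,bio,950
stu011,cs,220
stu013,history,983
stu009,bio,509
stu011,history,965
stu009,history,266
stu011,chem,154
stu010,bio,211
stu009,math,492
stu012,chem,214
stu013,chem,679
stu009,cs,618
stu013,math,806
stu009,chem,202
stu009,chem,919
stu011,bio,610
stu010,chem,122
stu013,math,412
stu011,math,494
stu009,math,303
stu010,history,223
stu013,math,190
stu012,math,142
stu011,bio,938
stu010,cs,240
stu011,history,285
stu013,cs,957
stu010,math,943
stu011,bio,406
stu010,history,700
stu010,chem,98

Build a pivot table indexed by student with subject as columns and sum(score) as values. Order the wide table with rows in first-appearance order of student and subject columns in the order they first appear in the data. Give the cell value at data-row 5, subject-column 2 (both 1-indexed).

With rows in first-appearance order of student, row 5 is student=stu011. subject columns in first-appearance order: history, math, bio, cs, chem; column 2 is math.
Long rows with student=stu011, subject=math: 195 + 486 + 494 = 1175.

1175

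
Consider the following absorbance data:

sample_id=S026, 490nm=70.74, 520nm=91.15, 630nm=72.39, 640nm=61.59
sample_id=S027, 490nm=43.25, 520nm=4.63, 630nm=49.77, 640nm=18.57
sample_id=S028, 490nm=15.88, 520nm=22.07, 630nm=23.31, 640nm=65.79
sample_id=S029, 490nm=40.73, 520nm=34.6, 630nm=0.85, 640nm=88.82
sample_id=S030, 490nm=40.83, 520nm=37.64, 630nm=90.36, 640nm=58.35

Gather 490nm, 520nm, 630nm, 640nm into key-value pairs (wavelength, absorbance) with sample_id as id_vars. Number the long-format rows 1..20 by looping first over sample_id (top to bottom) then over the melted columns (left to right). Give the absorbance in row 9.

15.88

20 rows total (5 × 4). Row 9: index ⌊(9-1)/4⌋ = 2 into sample_id → S028; (9-1) mod 4 = 0 into the melted columns → 490nm.
So row 9 is (S028, 490nm, 15.88); absorbance = 15.88.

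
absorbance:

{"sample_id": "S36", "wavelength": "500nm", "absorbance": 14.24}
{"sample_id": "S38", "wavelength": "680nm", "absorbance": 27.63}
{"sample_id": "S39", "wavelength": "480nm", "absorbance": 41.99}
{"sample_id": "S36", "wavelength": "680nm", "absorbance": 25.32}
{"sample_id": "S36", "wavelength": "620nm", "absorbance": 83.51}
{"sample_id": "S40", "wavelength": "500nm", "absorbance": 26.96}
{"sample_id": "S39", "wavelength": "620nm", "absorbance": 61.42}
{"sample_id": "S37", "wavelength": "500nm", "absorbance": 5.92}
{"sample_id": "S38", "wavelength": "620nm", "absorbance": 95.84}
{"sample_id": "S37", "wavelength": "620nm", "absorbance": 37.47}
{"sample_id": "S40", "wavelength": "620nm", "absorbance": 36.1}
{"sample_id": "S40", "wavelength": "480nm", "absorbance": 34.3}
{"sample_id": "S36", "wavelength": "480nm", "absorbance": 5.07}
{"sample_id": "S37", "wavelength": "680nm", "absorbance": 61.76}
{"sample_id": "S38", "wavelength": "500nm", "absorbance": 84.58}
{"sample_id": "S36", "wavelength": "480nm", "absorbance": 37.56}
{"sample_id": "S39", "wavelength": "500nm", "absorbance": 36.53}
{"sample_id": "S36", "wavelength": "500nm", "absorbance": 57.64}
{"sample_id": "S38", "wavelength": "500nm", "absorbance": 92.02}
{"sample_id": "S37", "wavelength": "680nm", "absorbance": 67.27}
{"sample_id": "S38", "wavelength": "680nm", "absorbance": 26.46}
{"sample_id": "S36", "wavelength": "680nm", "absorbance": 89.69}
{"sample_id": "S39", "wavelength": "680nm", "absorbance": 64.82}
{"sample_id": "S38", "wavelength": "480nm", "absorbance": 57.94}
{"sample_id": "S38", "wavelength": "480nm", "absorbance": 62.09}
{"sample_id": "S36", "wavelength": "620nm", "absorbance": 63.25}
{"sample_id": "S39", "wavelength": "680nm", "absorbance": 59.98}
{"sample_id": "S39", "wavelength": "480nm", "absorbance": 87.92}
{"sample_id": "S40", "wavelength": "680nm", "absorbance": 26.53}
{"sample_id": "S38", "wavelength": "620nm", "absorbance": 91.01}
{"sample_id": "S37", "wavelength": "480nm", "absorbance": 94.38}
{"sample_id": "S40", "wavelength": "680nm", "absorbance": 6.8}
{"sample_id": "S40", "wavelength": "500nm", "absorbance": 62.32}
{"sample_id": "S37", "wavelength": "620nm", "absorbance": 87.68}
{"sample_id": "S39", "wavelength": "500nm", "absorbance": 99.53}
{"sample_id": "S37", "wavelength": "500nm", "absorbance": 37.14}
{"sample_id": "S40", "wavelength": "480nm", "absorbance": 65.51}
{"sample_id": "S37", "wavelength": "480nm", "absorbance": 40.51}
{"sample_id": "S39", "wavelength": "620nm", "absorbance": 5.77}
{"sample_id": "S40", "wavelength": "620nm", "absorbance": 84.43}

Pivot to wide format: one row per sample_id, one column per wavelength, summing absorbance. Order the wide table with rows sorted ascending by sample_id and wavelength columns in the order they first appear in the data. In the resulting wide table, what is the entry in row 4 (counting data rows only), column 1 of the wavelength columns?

136.06

With rows sorted ascending by sample_id, row 4 is sample_id=S39. wavelength columns in first-appearance order: 500nm, 680nm, 480nm, 620nm; column 1 is 500nm.
Long rows with sample_id=S39, wavelength=500nm: 36.53 + 99.53 = 136.06.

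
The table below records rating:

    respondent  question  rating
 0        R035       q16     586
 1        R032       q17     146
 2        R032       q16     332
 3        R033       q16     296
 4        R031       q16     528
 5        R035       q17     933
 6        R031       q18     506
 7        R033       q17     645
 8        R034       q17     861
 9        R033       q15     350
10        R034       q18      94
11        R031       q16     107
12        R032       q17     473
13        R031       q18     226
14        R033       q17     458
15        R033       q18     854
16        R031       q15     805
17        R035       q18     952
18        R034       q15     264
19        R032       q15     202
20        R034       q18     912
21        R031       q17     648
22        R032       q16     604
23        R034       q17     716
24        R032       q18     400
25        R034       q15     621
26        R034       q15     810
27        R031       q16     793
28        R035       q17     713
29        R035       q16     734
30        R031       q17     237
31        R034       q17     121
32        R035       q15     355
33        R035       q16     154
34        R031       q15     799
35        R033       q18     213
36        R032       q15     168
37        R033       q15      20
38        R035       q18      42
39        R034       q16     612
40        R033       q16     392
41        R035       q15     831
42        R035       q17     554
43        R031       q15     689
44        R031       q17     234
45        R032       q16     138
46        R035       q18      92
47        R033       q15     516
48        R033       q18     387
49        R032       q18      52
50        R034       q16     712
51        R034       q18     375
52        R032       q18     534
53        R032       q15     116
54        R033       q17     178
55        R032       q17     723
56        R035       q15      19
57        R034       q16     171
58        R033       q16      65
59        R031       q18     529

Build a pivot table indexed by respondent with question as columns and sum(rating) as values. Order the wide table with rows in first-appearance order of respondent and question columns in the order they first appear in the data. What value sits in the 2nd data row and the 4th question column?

486

With rows in first-appearance order of respondent, row 2 is respondent=R032. question columns in first-appearance order: q16, q17, q18, q15; column 4 is q15.
Long rows with respondent=R032, question=q15: 202 + 168 + 116 = 486.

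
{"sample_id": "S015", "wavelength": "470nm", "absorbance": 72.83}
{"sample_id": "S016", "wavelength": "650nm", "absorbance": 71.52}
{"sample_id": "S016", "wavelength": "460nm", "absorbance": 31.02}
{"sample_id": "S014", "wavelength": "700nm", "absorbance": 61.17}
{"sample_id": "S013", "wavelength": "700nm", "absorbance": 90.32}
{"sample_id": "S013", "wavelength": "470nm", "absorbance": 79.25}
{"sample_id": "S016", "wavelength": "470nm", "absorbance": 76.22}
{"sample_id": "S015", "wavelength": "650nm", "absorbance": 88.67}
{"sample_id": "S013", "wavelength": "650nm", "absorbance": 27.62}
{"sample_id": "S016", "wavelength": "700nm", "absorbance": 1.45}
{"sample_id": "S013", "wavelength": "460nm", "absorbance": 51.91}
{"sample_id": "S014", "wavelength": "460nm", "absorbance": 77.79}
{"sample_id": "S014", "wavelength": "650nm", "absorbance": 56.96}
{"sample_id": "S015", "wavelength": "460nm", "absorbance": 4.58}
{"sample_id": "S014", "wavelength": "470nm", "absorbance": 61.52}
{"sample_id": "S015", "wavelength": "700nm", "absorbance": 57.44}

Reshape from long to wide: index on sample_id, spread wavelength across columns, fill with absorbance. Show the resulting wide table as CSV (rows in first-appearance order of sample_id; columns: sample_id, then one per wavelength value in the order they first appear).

Columns: sample_id plus the 4 distinct wavelength values (470nm, 650nm, 460nm, 700nm).
For example, row S015 column 470nm takes absorbance=72.83 from the long row (S015, 470nm).

sample_id,470nm,650nm,460nm,700nm
S015,72.83,88.67,4.58,57.44
S016,76.22,71.52,31.02,1.45
S014,61.52,56.96,77.79,61.17
S013,79.25,27.62,51.91,90.32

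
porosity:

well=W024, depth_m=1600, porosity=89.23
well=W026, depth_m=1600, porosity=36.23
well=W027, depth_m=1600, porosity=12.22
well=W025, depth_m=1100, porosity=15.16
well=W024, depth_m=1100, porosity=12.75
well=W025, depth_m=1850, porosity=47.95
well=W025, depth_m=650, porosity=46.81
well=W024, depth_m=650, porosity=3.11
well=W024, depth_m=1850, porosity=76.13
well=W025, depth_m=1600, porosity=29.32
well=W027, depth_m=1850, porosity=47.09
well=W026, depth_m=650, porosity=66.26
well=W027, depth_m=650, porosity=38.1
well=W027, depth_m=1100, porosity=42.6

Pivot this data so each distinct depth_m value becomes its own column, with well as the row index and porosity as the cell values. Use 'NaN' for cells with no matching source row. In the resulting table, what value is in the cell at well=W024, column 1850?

76.13

The long row with well=W024, depth_m=1850 has porosity=76.13.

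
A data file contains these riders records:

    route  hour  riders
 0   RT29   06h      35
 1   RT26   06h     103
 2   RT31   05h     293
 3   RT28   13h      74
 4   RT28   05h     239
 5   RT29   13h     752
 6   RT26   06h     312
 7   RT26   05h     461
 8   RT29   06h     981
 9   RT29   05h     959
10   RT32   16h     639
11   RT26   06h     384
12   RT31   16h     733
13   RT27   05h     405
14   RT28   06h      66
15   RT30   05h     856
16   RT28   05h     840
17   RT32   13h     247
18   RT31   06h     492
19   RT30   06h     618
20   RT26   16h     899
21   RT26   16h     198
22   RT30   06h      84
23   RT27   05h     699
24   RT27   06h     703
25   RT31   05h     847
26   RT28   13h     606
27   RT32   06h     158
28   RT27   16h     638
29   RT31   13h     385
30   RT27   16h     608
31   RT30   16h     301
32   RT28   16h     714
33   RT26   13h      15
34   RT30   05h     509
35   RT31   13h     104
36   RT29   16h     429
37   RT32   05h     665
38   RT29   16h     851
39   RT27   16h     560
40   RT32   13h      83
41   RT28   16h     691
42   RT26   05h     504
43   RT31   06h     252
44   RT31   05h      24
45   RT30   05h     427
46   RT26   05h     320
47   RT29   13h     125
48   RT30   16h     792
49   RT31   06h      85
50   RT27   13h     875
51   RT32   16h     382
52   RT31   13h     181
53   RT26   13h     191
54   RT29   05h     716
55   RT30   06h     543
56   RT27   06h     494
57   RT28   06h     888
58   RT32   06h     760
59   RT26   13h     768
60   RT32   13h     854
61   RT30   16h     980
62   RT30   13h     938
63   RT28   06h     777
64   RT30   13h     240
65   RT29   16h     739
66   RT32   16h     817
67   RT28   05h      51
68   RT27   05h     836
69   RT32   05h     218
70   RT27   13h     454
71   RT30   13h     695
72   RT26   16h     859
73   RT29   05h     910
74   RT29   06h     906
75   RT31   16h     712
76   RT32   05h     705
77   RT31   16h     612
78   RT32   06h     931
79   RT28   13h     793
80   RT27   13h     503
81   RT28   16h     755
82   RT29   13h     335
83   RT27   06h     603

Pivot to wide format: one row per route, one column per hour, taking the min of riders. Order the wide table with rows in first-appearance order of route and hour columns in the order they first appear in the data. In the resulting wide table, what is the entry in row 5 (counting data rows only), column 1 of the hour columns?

With rows in first-appearance order of route, row 5 is route=RT32. hour columns in first-appearance order: 06h, 05h, 13h, 16h; column 1 is 06h.
Long rows with route=RT32, hour=06h: min(158, 760, 931) = 158.

158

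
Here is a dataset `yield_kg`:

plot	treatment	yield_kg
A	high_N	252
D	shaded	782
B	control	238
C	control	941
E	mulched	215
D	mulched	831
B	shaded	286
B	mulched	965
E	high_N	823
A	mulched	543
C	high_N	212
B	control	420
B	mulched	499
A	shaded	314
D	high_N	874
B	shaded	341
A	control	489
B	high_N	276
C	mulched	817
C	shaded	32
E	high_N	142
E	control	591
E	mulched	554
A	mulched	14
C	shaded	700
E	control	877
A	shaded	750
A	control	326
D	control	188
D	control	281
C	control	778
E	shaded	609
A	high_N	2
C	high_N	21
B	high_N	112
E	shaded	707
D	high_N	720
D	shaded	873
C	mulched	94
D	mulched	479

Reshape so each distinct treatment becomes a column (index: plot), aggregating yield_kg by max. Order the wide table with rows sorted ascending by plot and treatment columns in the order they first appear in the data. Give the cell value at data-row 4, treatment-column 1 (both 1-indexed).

874

With rows sorted ascending by plot, row 4 is plot=D. treatment columns in first-appearance order: high_N, shaded, control, mulched; column 1 is high_N.
Long rows with plot=D, treatment=high_N: max(874, 720) = 874.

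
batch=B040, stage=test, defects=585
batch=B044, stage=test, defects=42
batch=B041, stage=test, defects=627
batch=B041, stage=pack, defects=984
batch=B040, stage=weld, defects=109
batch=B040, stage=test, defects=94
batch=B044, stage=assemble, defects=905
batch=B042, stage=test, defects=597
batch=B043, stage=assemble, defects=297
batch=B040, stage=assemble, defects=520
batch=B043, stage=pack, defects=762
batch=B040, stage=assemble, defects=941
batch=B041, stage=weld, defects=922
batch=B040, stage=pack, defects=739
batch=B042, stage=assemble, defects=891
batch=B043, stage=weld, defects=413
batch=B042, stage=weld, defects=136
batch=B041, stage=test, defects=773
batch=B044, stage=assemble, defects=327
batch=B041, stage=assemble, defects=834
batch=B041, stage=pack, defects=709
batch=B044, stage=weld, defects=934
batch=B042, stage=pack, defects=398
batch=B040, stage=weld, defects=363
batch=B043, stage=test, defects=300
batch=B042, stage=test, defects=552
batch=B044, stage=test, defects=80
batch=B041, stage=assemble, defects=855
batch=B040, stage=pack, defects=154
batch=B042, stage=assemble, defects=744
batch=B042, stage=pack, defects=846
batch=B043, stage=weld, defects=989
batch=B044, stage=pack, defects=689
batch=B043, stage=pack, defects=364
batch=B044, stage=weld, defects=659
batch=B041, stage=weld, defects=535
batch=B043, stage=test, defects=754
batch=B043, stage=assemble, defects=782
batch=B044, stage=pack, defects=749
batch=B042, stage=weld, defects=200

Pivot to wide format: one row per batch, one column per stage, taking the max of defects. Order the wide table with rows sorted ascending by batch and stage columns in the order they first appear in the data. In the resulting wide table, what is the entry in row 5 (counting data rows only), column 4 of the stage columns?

905

With rows sorted ascending by batch, row 5 is batch=B044. stage columns in first-appearance order: test, pack, weld, assemble; column 4 is assemble.
Long rows with batch=B044, stage=assemble: max(905, 327) = 905.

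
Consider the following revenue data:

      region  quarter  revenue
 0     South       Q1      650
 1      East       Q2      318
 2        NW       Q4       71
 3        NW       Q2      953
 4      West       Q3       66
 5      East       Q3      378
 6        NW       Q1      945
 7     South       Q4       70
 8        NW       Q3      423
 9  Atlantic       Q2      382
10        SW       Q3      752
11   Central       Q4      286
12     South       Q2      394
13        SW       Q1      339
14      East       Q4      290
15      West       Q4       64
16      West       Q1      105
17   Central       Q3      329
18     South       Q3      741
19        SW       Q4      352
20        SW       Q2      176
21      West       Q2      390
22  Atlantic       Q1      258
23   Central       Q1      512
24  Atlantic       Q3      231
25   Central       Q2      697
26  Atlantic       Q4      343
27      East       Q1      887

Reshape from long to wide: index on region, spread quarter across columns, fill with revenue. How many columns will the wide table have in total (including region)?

1 column for region plus 4 distinct quarter values → 5 columns.

5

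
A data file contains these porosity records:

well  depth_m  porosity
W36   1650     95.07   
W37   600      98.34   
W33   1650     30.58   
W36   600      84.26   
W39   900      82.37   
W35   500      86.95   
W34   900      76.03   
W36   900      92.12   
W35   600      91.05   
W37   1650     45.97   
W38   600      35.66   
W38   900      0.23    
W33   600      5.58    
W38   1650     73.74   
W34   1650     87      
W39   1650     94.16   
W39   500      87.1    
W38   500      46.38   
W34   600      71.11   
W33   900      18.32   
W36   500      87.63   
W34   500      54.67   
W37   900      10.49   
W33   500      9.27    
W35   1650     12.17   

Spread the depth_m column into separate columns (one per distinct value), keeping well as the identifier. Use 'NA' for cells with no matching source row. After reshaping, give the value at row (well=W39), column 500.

87.1

The long row with well=W39, depth_m=500 has porosity=87.1.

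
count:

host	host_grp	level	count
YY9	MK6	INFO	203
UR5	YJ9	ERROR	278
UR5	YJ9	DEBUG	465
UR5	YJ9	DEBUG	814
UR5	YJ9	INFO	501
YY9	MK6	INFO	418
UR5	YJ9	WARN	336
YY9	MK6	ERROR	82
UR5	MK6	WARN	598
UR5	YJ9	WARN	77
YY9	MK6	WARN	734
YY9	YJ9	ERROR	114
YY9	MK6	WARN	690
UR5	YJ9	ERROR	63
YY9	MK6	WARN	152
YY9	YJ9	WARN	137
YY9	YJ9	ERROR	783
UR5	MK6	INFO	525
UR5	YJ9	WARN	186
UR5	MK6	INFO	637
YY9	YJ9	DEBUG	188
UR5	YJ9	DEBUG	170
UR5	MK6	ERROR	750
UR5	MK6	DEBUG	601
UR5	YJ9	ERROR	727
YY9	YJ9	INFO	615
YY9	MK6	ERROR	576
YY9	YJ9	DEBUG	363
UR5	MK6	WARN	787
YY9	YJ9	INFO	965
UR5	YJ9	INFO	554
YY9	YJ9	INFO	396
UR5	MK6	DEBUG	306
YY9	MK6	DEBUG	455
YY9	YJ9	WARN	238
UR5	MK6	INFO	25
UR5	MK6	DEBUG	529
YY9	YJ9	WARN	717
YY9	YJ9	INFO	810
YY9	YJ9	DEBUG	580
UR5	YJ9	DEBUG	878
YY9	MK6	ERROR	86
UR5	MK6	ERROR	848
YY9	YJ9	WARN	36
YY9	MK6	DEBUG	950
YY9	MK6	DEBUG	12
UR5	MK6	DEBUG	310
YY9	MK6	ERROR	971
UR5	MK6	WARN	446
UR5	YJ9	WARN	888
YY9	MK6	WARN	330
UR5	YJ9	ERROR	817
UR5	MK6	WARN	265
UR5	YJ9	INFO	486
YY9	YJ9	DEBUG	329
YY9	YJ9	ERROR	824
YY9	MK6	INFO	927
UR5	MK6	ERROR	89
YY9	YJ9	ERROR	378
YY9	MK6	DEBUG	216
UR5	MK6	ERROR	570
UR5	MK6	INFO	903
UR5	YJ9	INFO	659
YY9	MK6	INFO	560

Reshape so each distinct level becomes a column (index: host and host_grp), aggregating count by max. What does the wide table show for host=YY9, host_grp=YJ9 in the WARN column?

Rows with host=YY9, host_grp=YJ9 and level=WARN: count values are 137, 238, 717, 36.
max(137, 238, 717, 36) = 717.

717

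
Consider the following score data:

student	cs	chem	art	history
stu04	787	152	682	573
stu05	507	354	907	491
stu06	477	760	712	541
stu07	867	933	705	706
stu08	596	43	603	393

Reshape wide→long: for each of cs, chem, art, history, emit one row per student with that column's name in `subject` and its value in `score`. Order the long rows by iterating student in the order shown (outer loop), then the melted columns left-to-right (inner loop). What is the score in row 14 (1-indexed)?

20 rows total (5 × 4). Row 14: index ⌊(14-1)/4⌋ = 3 into student → stu07; (14-1) mod 4 = 1 into the melted columns → chem.
So row 14 is (stu07, chem, 933); score = 933.

933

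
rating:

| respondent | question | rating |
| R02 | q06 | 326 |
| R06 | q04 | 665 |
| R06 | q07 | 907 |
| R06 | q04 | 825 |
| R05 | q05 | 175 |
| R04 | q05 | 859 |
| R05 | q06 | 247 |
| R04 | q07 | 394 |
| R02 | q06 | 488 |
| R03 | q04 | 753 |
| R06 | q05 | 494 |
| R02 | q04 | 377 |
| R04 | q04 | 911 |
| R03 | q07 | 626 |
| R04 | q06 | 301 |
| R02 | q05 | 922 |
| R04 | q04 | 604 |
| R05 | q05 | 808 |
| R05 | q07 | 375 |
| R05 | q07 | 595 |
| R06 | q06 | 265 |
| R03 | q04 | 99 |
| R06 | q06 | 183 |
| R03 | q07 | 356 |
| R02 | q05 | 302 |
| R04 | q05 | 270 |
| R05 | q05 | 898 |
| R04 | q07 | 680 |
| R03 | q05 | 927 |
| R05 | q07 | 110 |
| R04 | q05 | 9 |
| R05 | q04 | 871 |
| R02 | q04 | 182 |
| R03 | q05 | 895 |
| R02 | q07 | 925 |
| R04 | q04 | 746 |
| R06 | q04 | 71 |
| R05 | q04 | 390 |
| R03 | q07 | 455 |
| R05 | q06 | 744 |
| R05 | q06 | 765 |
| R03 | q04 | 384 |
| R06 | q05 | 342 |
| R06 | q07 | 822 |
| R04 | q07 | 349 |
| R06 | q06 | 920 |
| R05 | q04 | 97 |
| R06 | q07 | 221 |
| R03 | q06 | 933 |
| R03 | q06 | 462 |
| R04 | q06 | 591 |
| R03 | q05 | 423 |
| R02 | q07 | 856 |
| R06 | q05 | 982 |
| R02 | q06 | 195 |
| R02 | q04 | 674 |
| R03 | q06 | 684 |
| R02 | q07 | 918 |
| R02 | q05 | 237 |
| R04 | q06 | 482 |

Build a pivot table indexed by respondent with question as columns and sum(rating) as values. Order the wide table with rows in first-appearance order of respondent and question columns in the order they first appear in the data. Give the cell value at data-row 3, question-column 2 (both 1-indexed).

1358

With rows in first-appearance order of respondent, row 3 is respondent=R05. question columns in first-appearance order: q06, q04, q07, q05; column 2 is q04.
Long rows with respondent=R05, question=q04: 871 + 390 + 97 = 1358.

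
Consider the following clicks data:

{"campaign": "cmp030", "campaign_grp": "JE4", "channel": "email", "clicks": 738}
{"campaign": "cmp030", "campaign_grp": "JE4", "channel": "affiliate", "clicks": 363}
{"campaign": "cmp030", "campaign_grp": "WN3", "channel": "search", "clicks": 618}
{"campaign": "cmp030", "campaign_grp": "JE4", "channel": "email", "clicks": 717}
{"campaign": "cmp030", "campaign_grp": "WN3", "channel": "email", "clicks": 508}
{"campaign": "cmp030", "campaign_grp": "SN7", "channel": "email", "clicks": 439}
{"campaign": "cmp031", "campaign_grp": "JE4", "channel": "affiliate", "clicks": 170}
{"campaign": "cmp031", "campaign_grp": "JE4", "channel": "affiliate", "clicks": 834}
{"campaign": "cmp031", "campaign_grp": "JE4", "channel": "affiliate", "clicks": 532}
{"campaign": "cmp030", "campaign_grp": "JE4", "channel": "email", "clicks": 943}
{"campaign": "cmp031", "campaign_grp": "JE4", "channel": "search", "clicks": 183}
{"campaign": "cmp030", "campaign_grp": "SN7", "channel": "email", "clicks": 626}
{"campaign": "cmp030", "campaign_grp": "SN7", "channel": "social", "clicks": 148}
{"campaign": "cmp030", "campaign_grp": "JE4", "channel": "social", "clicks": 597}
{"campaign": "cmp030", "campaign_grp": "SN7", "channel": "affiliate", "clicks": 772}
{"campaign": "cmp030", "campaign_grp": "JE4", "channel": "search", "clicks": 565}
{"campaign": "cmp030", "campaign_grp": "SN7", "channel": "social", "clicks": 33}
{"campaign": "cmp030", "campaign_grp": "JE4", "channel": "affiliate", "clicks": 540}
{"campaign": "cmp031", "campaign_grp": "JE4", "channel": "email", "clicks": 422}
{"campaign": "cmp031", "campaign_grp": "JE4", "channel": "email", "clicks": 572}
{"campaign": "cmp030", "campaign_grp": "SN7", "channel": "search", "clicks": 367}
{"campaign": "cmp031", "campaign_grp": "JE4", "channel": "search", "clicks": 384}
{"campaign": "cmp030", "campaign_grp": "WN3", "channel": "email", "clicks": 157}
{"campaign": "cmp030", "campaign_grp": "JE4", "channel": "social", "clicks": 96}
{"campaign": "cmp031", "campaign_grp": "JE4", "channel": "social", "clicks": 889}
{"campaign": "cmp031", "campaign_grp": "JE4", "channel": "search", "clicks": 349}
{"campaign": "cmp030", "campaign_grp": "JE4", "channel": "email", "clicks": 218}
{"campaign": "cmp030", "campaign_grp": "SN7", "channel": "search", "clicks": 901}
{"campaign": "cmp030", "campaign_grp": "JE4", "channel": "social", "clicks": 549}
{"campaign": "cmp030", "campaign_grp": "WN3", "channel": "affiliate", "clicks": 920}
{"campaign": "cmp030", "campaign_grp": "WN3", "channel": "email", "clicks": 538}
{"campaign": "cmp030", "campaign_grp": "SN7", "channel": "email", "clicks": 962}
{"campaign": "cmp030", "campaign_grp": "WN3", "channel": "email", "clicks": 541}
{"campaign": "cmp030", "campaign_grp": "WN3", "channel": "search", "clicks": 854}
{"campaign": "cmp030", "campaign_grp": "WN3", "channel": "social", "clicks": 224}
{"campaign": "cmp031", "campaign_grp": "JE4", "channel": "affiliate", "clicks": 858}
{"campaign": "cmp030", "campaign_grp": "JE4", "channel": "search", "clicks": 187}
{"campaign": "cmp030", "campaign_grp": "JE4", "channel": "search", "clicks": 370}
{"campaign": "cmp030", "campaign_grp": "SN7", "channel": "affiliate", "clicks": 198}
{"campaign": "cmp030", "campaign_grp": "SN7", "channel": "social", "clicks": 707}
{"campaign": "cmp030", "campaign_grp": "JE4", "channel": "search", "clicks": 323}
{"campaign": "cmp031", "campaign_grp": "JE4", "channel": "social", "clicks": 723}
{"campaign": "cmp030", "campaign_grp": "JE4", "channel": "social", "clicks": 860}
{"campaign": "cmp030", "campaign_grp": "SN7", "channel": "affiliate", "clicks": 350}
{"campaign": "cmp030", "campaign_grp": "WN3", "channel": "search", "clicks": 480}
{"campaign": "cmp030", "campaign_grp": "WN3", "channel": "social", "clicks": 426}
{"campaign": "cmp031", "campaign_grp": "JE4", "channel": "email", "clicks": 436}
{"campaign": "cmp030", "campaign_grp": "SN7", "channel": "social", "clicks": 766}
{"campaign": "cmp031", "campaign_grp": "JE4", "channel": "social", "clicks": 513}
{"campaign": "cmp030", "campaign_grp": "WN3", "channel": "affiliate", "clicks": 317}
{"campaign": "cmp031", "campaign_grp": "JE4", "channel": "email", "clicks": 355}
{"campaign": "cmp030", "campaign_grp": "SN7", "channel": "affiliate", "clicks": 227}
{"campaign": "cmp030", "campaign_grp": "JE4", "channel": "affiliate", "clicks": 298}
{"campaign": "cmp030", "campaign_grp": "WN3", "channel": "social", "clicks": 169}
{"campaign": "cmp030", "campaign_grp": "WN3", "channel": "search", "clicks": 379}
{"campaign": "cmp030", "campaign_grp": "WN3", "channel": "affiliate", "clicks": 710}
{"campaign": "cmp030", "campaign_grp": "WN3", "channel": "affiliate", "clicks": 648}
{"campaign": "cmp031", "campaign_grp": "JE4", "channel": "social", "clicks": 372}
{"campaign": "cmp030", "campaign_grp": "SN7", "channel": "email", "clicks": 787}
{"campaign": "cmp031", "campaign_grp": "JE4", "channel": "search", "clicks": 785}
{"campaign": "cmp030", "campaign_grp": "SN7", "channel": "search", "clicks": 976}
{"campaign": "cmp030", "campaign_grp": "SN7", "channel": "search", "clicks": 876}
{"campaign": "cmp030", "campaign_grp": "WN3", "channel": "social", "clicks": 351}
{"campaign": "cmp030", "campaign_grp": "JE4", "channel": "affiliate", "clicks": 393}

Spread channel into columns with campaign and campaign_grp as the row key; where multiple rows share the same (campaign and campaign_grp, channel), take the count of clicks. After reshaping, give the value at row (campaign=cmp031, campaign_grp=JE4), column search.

4

Rows with campaign=cmp031, campaign_grp=JE4 and channel=search: clicks values are 183, 384, 349, 785.
4 rows match — count = 4.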